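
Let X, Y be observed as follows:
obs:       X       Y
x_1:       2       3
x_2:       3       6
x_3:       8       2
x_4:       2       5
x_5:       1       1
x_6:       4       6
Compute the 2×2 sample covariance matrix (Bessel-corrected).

Step 1 — column means:
  mean(X) = (2 + 3 + 8 + 2 + 1 + 4) / 6 = 20/6 = 3.3333
  mean(Y) = (3 + 6 + 2 + 5 + 1 + 6) / 6 = 23/6 = 3.8333

Step 2 — sample covariance S[i,j] = (1/(n-1)) · Σ_k (x_{k,i} - mean_i) · (x_{k,j} - mean_j), with n-1 = 5.
  S[X,X] = ((-1.3333)·(-1.3333) + (-0.3333)·(-0.3333) + (4.6667)·(4.6667) + (-1.3333)·(-1.3333) + (-2.3333)·(-2.3333) + (0.6667)·(0.6667)) / 5 = 31.3333/5 = 6.2667
  S[X,Y] = ((-1.3333)·(-0.8333) + (-0.3333)·(2.1667) + (4.6667)·(-1.8333) + (-1.3333)·(1.1667) + (-2.3333)·(-2.8333) + (0.6667)·(2.1667)) / 5 = -1.6667/5 = -0.3333
  S[Y,Y] = ((-0.8333)·(-0.8333) + (2.1667)·(2.1667) + (-1.8333)·(-1.8333) + (1.1667)·(1.1667) + (-2.8333)·(-2.8333) + (2.1667)·(2.1667)) / 5 = 22.8333/5 = 4.5667

S is symmetric (S[j,i] = S[i,j]). Assembling:

S = [[6.2667, -0.3333],
 [-0.3333, 4.5667]]


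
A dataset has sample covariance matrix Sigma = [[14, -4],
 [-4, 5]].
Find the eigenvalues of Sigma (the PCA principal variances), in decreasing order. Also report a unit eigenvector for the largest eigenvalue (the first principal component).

Step 1 — characteristic polynomial of 2×2 Sigma:
  det(Sigma - λI) = λ² - trace · λ + det = 0.
  trace = 14 + 5 = 19, det = 14·5 - (-4)² = 54.
Step 2 — discriminant:
  Δ = trace² - 4·det = 361 - 216 = 145.
Step 3 — eigenvalues:
  λ = (trace ± √Δ)/2 = (19 ± 12.0416)/2,
  λ_1 = 15.5208,  λ_2 = 3.4792.

Step 4 — unit eigenvector for λ_1: solve (Sigma - λ_1 I)v = 0. First row:
  (14 - 15.5208)·v_x + (-4)·v_y = 0, i.e. (-1.5208)·v_x + (-4)·v_y = 0,
  so v ∝ (b, λ_1 - a) = (-4, 1.5208); multiply by -1 so the first entry is positive: u = (4, -1.5208).
  ||u|| = √((4)² + (-1.5208)²) = √(18.3128) ≈ 4.2793,
  v_1 = u/||u|| ≈ (0.9347, -0.3554) (||v_1|| = 1).

λ_1 = 15.5208,  λ_2 = 3.4792;  v_1 ≈ (0.9347, -0.3554)


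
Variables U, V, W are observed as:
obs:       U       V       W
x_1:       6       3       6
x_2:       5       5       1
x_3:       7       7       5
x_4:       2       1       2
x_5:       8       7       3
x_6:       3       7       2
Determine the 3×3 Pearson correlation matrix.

Step 1 — column means:
  mean(U) = (6 + 5 + 7 + 2 + 8 + 3) / 6 = 31/6 = 5.1667
  mean(V) = (3 + 5 + 7 + 1 + 7 + 7) / 6 = 30/6 = 5
  mean(W) = (6 + 1 + 5 + 2 + 3 + 2) / 6 = 19/6 = 3.1667

Step 2 — sample variances and covariances s[i,j] = (1/(n-1)) · Σ_k (x_{k,i} - mean_i) · (x_{k,j} - mean_j), with n-1 = 5:
  s[U,U] = ((0.8333)·(0.8333) + (-0.1667)·(-0.1667) + (1.8333)·(1.8333) + (-3.1667)·(-3.1667) + (2.8333)·(2.8333) + (-2.1667)·(-2.1667)) / 5 = 26.8333/5 = 5.3667
  s[U,V] = ((0.8333)·(-2) + (-0.1667)·(0) + (1.8333)·(2) + (-3.1667)·(-4) + (2.8333)·(2) + (-2.1667)·(2)) / 5 = 16/5 = 3.2
  s[U,W] = ((0.8333)·(2.8333) + (-0.1667)·(-2.1667) + (1.8333)·(1.8333) + (-3.1667)·(-1.1667) + (2.8333)·(-0.1667) + (-2.1667)·(-1.1667)) / 5 = 11.8333/5 = 2.3667
  s[V,V] = ((-2)·(-2) + (0)·(0) + (2)·(2) + (-4)·(-4) + (2)·(2) + (2)·(2)) / 5 = 32/5 = 6.4
  s[V,W] = ((-2)·(2.8333) + (0)·(-2.1667) + (2)·(1.8333) + (-4)·(-1.1667) + (2)·(-0.1667) + (2)·(-1.1667)) / 5 = 0/5 = 0
  s[W,W] = ((2.8333)·(2.8333) + (-2.1667)·(-2.1667) + (1.8333)·(1.8333) + (-1.1667)·(-1.1667) + (-0.1667)·(-0.1667) + (-1.1667)·(-1.1667)) / 5 = 18.8333/5 = 3.7667
  Sample standard deviations s_i = √(s[i,i]):
  s(U) = √(5.3667) = 2.3166
  s(V) = √(6.4) = 2.5298
  s(W) = √(3.7667) = 1.9408

Step 3 — r_{ij} = s_{ij} / (s_i · s_j):
  r[U,U] = 1 (diagonal).
  r[U,V] = 3.2 / (2.3166 · 2.5298) = 3.2 / 5.8606 = 0.546
  r[U,W] = 2.3667 / (2.3166 · 1.9408) = 2.3667 / 4.496 = 0.5264
  r[V,V] = 1 (diagonal).
  r[V,W] = 0 / (2.5298 · 1.9408) = 0 / 4.9099 = 0
  r[W,W] = 1 (diagonal).

R is symmetric with unit diagonal. Assembling:

R = [[1, 0.546, 0.5264],
 [0.546, 1, 0],
 [0.5264, 0, 1]]


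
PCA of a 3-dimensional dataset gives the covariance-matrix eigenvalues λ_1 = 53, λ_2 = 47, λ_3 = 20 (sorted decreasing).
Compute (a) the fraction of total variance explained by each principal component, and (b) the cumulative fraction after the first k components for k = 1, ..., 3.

Step 1 — total variance = trace(Sigma) = Σ λ_i = 53 + 47 + 20 = 120.

Step 2 — fraction explained by component i = λ_i / Σ λ:
  PC1: 53/120 = 0.4417
  PC2: 47/120 = 0.3917
  PC3: 20/120 = 0.1667

Step 3 — cumulative fraction after k components = (λ_1 + ... + λ_k) / Σ λ:
  k = 1: 53/120 = 0.4417
  k = 2: (53 + 47)/120 = 100/120 = 0.8333
  k = 3: (53 + 47 + 20)/120 = 120/120 = 1

Summary (fraction, with percent):

explained: PC1 0.4417 (44.17%), PC2 0.3917 (39.17%), PC3 0.1667 (16.67%);  cumulative: 0.4417, 0.8333, 1


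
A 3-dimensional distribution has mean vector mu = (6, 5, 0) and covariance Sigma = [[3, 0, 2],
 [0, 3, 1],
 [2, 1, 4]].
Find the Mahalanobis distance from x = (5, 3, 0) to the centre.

Step 1 — centre the observation: (x - mu) = (-1, -2, 0).

Step 2 — invert Sigma (cofactor / det for 3×3, or solve directly):
  Sigma^{-1} = [[0.5238, 0.0952, -0.2857],
 [0.0952, 0.381, -0.1429],
 [-0.2857, -0.1429, 0.4286]].

Step 3 — form the quadratic (x - mu)^T · Sigma^{-1} · (x - mu):
  Sigma^{-1} · (x - mu) = (-0.7143, -0.8571, 0.5714).
  (x - mu)^T · [Sigma^{-1} · (x - mu)] = (-1)·(-0.7143) + (-2)·(-0.8571) + (0)·(0.5714) = 2.4286.

Step 4 — take square root: d = √(2.4286) ≈ 1.5584.

d(x, mu) = √(2.4286) ≈ 1.5584


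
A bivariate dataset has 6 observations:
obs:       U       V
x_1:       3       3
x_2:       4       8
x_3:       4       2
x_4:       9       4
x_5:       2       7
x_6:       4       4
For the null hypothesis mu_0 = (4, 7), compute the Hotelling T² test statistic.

Step 1 — sample mean vector:
  mean(U) = (3 + 4 + 4 + 9 + 2 + 4) / 6 = 26/6 = 4.3333
  mean(V) = (3 + 8 + 2 + 4 + 7 + 4) / 6 = 28/6 = 4.6667
  x̄ = (4.3333, 4.6667),  deviation x̄ - mu_0 = (4.3333, 4.6667) - (4, 7) = (0.3333, -2.3333).

Step 2 — sample covariance matrix, S[i,j] = (1/(n-1)) · Σ_k (x_{k,i} - mean_i) · (x_{k,j} - mean_j), divisor n-1 = 5:
  S[U,U] = ((-1.3333)·(-1.3333) + (-0.3333)·(-0.3333) + (-0.3333)·(-0.3333) + (4.6667)·(4.6667) + (-2.3333)·(-2.3333) + (-0.3333)·(-0.3333)) / 5 = 29.3333/5 = 5.8667
  S[U,V] = ((-1.3333)·(-1.6667) + (-0.3333)·(3.3333) + (-0.3333)·(-2.6667) + (4.6667)·(-0.6667) + (-2.3333)·(2.3333) + (-0.3333)·(-0.6667)) / 5 = -6.3333/5 = -1.2667
  S[V,V] = ((-1.6667)·(-1.6667) + (3.3333)·(3.3333) + (-2.6667)·(-2.6667) + (-0.6667)·(-0.6667) + (2.3333)·(2.3333) + (-0.6667)·(-0.6667)) / 5 = 27.3333/5 = 5.4667
  S = [[5.8667, -1.2667],
 [-1.2667, 5.4667]].

Step 3 — invert S. det(S) = 5.8667·5.4667 - (-1.2667)² = 30.4667.
  S^{-1} = (1/det) · [[d, -b], [-b, a]] = [[0.1794, 0.0416],
 [0.0416, 0.1926]].

Step 4 — quadratic form (x̄ - mu_0)^T · S^{-1} · (x̄ - mu_0):
  S^{-1} · (x̄ - mu_0) = (-0.0372, -0.4354),
  (x̄ - mu_0)^T · [...] = (0.3333)·(-0.0372) + (-2.3333)·(-0.4354) = 1.0036.

Step 5 — scale by n: T² = 6 · 1.0036 = 6.0219.

T² ≈ 6.0219


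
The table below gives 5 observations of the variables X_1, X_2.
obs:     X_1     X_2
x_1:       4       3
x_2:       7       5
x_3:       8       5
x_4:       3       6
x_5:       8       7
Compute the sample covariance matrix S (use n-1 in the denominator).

Step 1 — column means:
  mean(X_1) = (4 + 7 + 8 + 3 + 8) / 5 = 30/5 = 6
  mean(X_2) = (3 + 5 + 5 + 6 + 7) / 5 = 26/5 = 5.2

Step 2 — sample covariance S[i,j] = (1/(n-1)) · Σ_k (x_{k,i} - mean_i) · (x_{k,j} - mean_j), with n-1 = 4.
  S[X_1,X_1] = ((-2)·(-2) + (1)·(1) + (2)·(2) + (-3)·(-3) + (2)·(2)) / 4 = 22/4 = 5.5
  S[X_1,X_2] = ((-2)·(-2.2) + (1)·(-0.2) + (2)·(-0.2) + (-3)·(0.8) + (2)·(1.8)) / 4 = 5/4 = 1.25
  S[X_2,X_2] = ((-2.2)·(-2.2) + (-0.2)·(-0.2) + (-0.2)·(-0.2) + (0.8)·(0.8) + (1.8)·(1.8)) / 4 = 8.8/4 = 2.2

S is symmetric (S[j,i] = S[i,j]). Assembling:

S = [[5.5, 1.25],
 [1.25, 2.2]]


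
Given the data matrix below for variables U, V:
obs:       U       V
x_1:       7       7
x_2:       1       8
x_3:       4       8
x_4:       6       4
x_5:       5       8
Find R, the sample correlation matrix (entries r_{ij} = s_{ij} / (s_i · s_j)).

Step 1 — column means:
  mean(U) = (7 + 1 + 4 + 6 + 5) / 5 = 23/5 = 4.6
  mean(V) = (7 + 8 + 8 + 4 + 8) / 5 = 35/5 = 7

Step 2 — sample variances and covariances s[i,j] = (1/(n-1)) · Σ_k (x_{k,i} - mean_i) · (x_{k,j} - mean_j), with n-1 = 4:
  s[U,U] = ((2.4)·(2.4) + (-3.6)·(-3.6) + (-0.6)·(-0.6) + (1.4)·(1.4) + (0.4)·(0.4)) / 4 = 21.2/4 = 5.3
  s[U,V] = ((2.4)·(0) + (-3.6)·(1) + (-0.6)·(1) + (1.4)·(-3) + (0.4)·(1)) / 4 = -8/4 = -2
  s[V,V] = ((0)·(0) + (1)·(1) + (1)·(1) + (-3)·(-3) + (1)·(1)) / 4 = 12/4 = 3
  Sample standard deviations s_i = √(s[i,i]):
  s(U) = √(5.3) = 2.3022
  s(V) = √(3) = 1.7321

Step 3 — r_{ij} = s_{ij} / (s_i · s_j):
  r[U,U] = 1 (diagonal).
  r[U,V] = -2 / (2.3022 · 1.7321) = -2 / 3.9875 = -0.5016
  r[V,V] = 1 (diagonal).

R is symmetric with unit diagonal. Assembling:

R = [[1, -0.5016],
 [-0.5016, 1]]


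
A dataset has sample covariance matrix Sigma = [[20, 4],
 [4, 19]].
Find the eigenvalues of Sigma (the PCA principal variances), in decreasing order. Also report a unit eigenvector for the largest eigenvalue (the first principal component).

Step 1 — characteristic polynomial of 2×2 Sigma:
  det(Sigma - λI) = λ² - trace · λ + det = 0.
  trace = 20 + 19 = 39, det = 20·19 - (4)² = 364.
Step 2 — discriminant:
  Δ = trace² - 4·det = 1521 - 1456 = 65.
Step 3 — eigenvalues:
  λ = (trace ± √Δ)/2 = (39 ± 8.0623)/2,
  λ_1 = 23.5311,  λ_2 = 15.4689.

Step 4 — unit eigenvector for λ_1: solve (Sigma - λ_1 I)v = 0. First row:
  (20 - 23.5311)·v_x + (4)·v_y = 0, i.e. (-3.5311)·v_x + (4)·v_y = 0,
  so v ∝ (b, λ_1 - a) = (4, 3.5311) = u.
  ||u|| = √((4)² + (3.5311)²) = √(28.4689) ≈ 5.3356,
  v_1 = u/||u|| ≈ (0.7497, 0.6618) (||v_1|| = 1).

λ_1 = 23.5311,  λ_2 = 15.4689;  v_1 ≈ (0.7497, 0.6618)


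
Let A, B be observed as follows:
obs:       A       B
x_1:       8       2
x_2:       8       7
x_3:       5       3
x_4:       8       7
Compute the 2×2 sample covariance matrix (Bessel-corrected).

Step 1 — column means:
  mean(A) = (8 + 8 + 5 + 8) / 4 = 29/4 = 7.25
  mean(B) = (2 + 7 + 3 + 7) / 4 = 19/4 = 4.75

Step 2 — sample covariance S[i,j] = (1/(n-1)) · Σ_k (x_{k,i} - mean_i) · (x_{k,j} - mean_j), with n-1 = 3.
  S[A,A] = ((0.75)·(0.75) + (0.75)·(0.75) + (-2.25)·(-2.25) + (0.75)·(0.75)) / 3 = 6.75/3 = 2.25
  S[A,B] = ((0.75)·(-2.75) + (0.75)·(2.25) + (-2.25)·(-1.75) + (0.75)·(2.25)) / 3 = 5.25/3 = 1.75
  S[B,B] = ((-2.75)·(-2.75) + (2.25)·(2.25) + (-1.75)·(-1.75) + (2.25)·(2.25)) / 3 = 20.75/3 = 6.9167

S is symmetric (S[j,i] = S[i,j]). Assembling:

S = [[2.25, 1.75],
 [1.75, 6.9167]]


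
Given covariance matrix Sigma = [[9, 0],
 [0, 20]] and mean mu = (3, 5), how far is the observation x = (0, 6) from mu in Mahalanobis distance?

Step 1 — centre the observation: (x - mu) = (-3, 1).

Step 2 — invert Sigma. det(Sigma) = 9·20 - (0)² = 180.
  Sigma^{-1} = (1/det) · [[d, -b], [-b, a]] = [[0.1111, 0],
 [0, 0.05]].

Step 3 — form the quadratic (x - mu)^T · Sigma^{-1} · (x - mu):
  Sigma^{-1} · (x - mu) = (-0.3333, 0.05).
  (x - mu)^T · [Sigma^{-1} · (x - mu)] = (-3)·(-0.3333) + (1)·(0.05) = 1.05.

Step 4 — take square root: d = √(1.05) ≈ 1.0247.

d(x, mu) = √(1.05) ≈ 1.0247


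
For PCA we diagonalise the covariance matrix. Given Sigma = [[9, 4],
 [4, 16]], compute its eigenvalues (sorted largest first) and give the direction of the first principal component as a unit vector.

Step 1 — characteristic polynomial of 2×2 Sigma:
  det(Sigma - λI) = λ² - trace · λ + det = 0.
  trace = 9 + 16 = 25, det = 9·16 - (4)² = 128.
Step 2 — discriminant:
  Δ = trace² - 4·det = 625 - 512 = 113.
Step 3 — eigenvalues:
  λ = (trace ± √Δ)/2 = (25 ± 10.6301)/2,
  λ_1 = 17.8151,  λ_2 = 7.1849.

Step 4 — unit eigenvector for λ_1: solve (Sigma - λ_1 I)v = 0. First row:
  (9 - 17.8151)·v_x + (4)·v_y = 0, i.e. (-8.8151)·v_x + (4)·v_y = 0,
  so v ∝ (b, λ_1 - a) = (4, 8.8151) = u.
  ||u|| = √((4)² + (8.8151)²) = √(93.7055) ≈ 9.6802,
  v_1 = u/||u|| ≈ (0.4132, 0.9106) (||v_1|| = 1).

λ_1 = 17.8151,  λ_2 = 7.1849;  v_1 ≈ (0.4132, 0.9106)


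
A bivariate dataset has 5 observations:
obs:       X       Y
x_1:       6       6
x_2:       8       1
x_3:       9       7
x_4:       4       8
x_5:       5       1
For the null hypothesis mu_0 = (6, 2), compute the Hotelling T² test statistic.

Step 1 — sample mean vector:
  mean(X) = (6 + 8 + 9 + 4 + 5) / 5 = 32/5 = 6.4
  mean(Y) = (6 + 1 + 7 + 8 + 1) / 5 = 23/5 = 4.6
  x̄ = (6.4, 4.6),  deviation x̄ - mu_0 = (6.4, 4.6) - (6, 2) = (0.4, 2.6).

Step 2 — sample covariance matrix, S[i,j] = (1/(n-1)) · Σ_k (x_{k,i} - mean_i) · (x_{k,j} - mean_j), divisor n-1 = 4:
  S[X,X] = ((-0.4)·(-0.4) + (1.6)·(1.6) + (2.6)·(2.6) + (-2.4)·(-2.4) + (-1.4)·(-1.4)) / 4 = 17.2/4 = 4.3
  S[X,Y] = ((-0.4)·(1.4) + (1.6)·(-3.6) + (2.6)·(2.4) + (-2.4)·(3.4) + (-1.4)·(-3.6)) / 4 = -3.2/4 = -0.8
  S[Y,Y] = ((1.4)·(1.4) + (-3.6)·(-3.6) + (2.4)·(2.4) + (3.4)·(3.4) + (-3.6)·(-3.6)) / 4 = 45.2/4 = 11.3
  S = [[4.3, -0.8],
 [-0.8, 11.3]].

Step 3 — invert S. det(S) = 4.3·11.3 - (-0.8)² = 47.95.
  S^{-1} = (1/det) · [[d, -b], [-b, a]] = [[0.2357, 0.0167],
 [0.0167, 0.0897]].

Step 4 — quadratic form (x̄ - mu_0)^T · S^{-1} · (x̄ - mu_0):
  S^{-1} · (x̄ - mu_0) = (0.1376, 0.2398),
  (x̄ - mu_0)^T · [...] = (0.4)·(0.1376) + (2.6)·(0.2398) = 0.6786.

Step 5 — scale by n: T² = 5 · 0.6786 = 3.3931.

T² ≈ 3.3931


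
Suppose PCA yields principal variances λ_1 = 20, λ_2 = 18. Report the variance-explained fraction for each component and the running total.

Step 1 — total variance = trace(Sigma) = Σ λ_i = 20 + 18 = 38.

Step 2 — fraction explained by component i = λ_i / Σ λ:
  PC1: 20/38 = 0.5263
  PC2: 18/38 = 0.4737

Step 3 — cumulative fraction after k components = (λ_1 + ... + λ_k) / Σ λ:
  k = 1: 20/38 = 0.5263
  k = 2: (20 + 18)/38 = 38/38 = 1

Summary (fraction, with percent):

explained: PC1 0.5263 (52.63%), PC2 0.4737 (47.37%);  cumulative: 0.5263, 1


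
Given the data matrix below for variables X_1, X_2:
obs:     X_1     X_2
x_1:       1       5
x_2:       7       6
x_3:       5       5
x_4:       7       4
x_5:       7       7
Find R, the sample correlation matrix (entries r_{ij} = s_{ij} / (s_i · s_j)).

Step 1 — column means:
  mean(X_1) = (1 + 7 + 5 + 7 + 7) / 5 = 27/5 = 5.4
  mean(X_2) = (5 + 6 + 5 + 4 + 7) / 5 = 27/5 = 5.4

Step 2 — sample variances and covariances s[i,j] = (1/(n-1)) · Σ_k (x_{k,i} - mean_i) · (x_{k,j} - mean_j), with n-1 = 4:
  s[X_1,X_1] = ((-4.4)·(-4.4) + (1.6)·(1.6) + (-0.4)·(-0.4) + (1.6)·(1.6) + (1.6)·(1.6)) / 4 = 27.2/4 = 6.8
  s[X_1,X_2] = ((-4.4)·(-0.4) + (1.6)·(0.6) + (-0.4)·(-0.4) + (1.6)·(-1.4) + (1.6)·(1.6)) / 4 = 3.2/4 = 0.8
  s[X_2,X_2] = ((-0.4)·(-0.4) + (0.6)·(0.6) + (-0.4)·(-0.4) + (-1.4)·(-1.4) + (1.6)·(1.6)) / 4 = 5.2/4 = 1.3
  Sample standard deviations s_i = √(s[i,i]):
  s(X_1) = √(6.8) = 2.6077
  s(X_2) = √(1.3) = 1.1402

Step 3 — r_{ij} = s_{ij} / (s_i · s_j):
  r[X_1,X_1] = 1 (diagonal).
  r[X_1,X_2] = 0.8 / (2.6077 · 1.1402) = 0.8 / 2.9732 = 0.2691
  r[X_2,X_2] = 1 (diagonal).

R is symmetric with unit diagonal. Assembling:

R = [[1, 0.2691],
 [0.2691, 1]]


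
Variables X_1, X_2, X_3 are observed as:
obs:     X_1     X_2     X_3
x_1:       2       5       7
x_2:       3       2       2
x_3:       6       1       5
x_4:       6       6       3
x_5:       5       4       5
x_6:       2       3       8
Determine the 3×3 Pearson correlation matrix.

Step 1 — column means:
  mean(X_1) = (2 + 3 + 6 + 6 + 5 + 2) / 6 = 24/6 = 4
  mean(X_2) = (5 + 2 + 1 + 6 + 4 + 3) / 6 = 21/6 = 3.5
  mean(X_3) = (7 + 2 + 5 + 3 + 5 + 8) / 6 = 30/6 = 5

Step 2 — sample variances and covariances s[i,j] = (1/(n-1)) · Σ_k (x_{k,i} - mean_i) · (x_{k,j} - mean_j), with n-1 = 5:
  s[X_1,X_1] = ((-2)·(-2) + (-1)·(-1) + (2)·(2) + (2)·(2) + (1)·(1) + (-2)·(-2)) / 5 = 18/5 = 3.6
  s[X_1,X_2] = ((-2)·(1.5) + (-1)·(-1.5) + (2)·(-2.5) + (2)·(2.5) + (1)·(0.5) + (-2)·(-0.5)) / 5 = 0/5 = 0
  s[X_1,X_3] = ((-2)·(2) + (-1)·(-3) + (2)·(0) + (2)·(-2) + (1)·(0) + (-2)·(3)) / 5 = -11/5 = -2.2
  s[X_2,X_2] = ((1.5)·(1.5) + (-1.5)·(-1.5) + (-2.5)·(-2.5) + (2.5)·(2.5) + (0.5)·(0.5) + (-0.5)·(-0.5)) / 5 = 17.5/5 = 3.5
  s[X_2,X_3] = ((1.5)·(2) + (-1.5)·(-3) + (-2.5)·(0) + (2.5)·(-2) + (0.5)·(0) + (-0.5)·(3)) / 5 = 1/5 = 0.2
  s[X_3,X_3] = ((2)·(2) + (-3)·(-3) + (0)·(0) + (-2)·(-2) + (0)·(0) + (3)·(3)) / 5 = 26/5 = 5.2
  Sample standard deviations s_i = √(s[i,i]):
  s(X_1) = √(3.6) = 1.8974
  s(X_2) = √(3.5) = 1.8708
  s(X_3) = √(5.2) = 2.2804

Step 3 — r_{ij} = s_{ij} / (s_i · s_j):
  r[X_1,X_1] = 1 (diagonal).
  r[X_1,X_2] = 0 / (1.8974 · 1.8708) = 0 / 3.5496 = 0
  r[X_1,X_3] = -2.2 / (1.8974 · 2.2804) = -2.2 / 4.3267 = -0.5085
  r[X_2,X_2] = 1 (diagonal).
  r[X_2,X_3] = 0.2 / (1.8708 · 2.2804) = 0.2 / 4.2661 = 0.0469
  r[X_3,X_3] = 1 (diagonal).

R is symmetric with unit diagonal. Assembling:

R = [[1, 0, -0.5085],
 [0, 1, 0.0469],
 [-0.5085, 0.0469, 1]]


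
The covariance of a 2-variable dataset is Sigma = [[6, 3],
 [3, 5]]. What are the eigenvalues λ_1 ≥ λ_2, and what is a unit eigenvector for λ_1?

Step 1 — characteristic polynomial of 2×2 Sigma:
  det(Sigma - λI) = λ² - trace · λ + det = 0.
  trace = 6 + 5 = 11, det = 6·5 - (3)² = 21.
Step 2 — discriminant:
  Δ = trace² - 4·det = 121 - 84 = 37.
Step 3 — eigenvalues:
  λ = (trace ± √Δ)/2 = (11 ± 6.0828)/2,
  λ_1 = 8.5414,  λ_2 = 2.4586.

Step 4 — unit eigenvector for λ_1: solve (Sigma - λ_1 I)v = 0. First row:
  (6 - 8.5414)·v_x + (3)·v_y = 0, i.e. (-2.5414)·v_x + (3)·v_y = 0,
  so v ∝ (b, λ_1 - a) = (3, 2.5414) = u.
  ||u|| = √((3)² + (2.5414)²) = √(15.4586) ≈ 3.9317,
  v_1 = u/||u|| ≈ (0.763, 0.6464) (||v_1|| = 1).

λ_1 = 8.5414,  λ_2 = 2.4586;  v_1 ≈ (0.763, 0.6464)


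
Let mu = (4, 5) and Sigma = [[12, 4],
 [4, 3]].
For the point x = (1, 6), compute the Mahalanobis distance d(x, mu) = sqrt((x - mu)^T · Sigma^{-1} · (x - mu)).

Step 1 — centre the observation: (x - mu) = (-3, 1).

Step 2 — invert Sigma. det(Sigma) = 12·3 - (4)² = 20.
  Sigma^{-1} = (1/det) · [[d, -b], [-b, a]] = [[0.15, -0.2],
 [-0.2, 0.6]].

Step 3 — form the quadratic (x - mu)^T · Sigma^{-1} · (x - mu):
  Sigma^{-1} · (x - mu) = (-0.65, 1.2).
  (x - mu)^T · [Sigma^{-1} · (x - mu)] = (-3)·(-0.65) + (1)·(1.2) = 3.15.

Step 4 — take square root: d = √(3.15) ≈ 1.7748.

d(x, mu) = √(3.15) ≈ 1.7748


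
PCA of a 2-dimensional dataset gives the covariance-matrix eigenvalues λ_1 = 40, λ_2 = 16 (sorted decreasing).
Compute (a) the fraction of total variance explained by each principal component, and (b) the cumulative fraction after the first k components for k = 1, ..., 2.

Step 1 — total variance = trace(Sigma) = Σ λ_i = 40 + 16 = 56.

Step 2 — fraction explained by component i = λ_i / Σ λ:
  PC1: 40/56 = 0.7143
  PC2: 16/56 = 0.2857

Step 3 — cumulative fraction after k components = (λ_1 + ... + λ_k) / Σ λ:
  k = 1: 40/56 = 0.7143
  k = 2: (40 + 16)/56 = 56/56 = 1

Summary (fraction, with percent):

explained: PC1 0.7143 (71.43%), PC2 0.2857 (28.57%);  cumulative: 0.7143, 1


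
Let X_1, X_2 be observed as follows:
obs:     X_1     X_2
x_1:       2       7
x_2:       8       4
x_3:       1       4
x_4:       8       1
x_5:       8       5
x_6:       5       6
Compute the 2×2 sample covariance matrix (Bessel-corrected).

Step 1 — column means:
  mean(X_1) = (2 + 8 + 1 + 8 + 8 + 5) / 6 = 32/6 = 5.3333
  mean(X_2) = (7 + 4 + 4 + 1 + 5 + 6) / 6 = 27/6 = 4.5

Step 2 — sample covariance S[i,j] = (1/(n-1)) · Σ_k (x_{k,i} - mean_i) · (x_{k,j} - mean_j), with n-1 = 5.
  S[X_1,X_1] = ((-3.3333)·(-3.3333) + (2.6667)·(2.6667) + (-4.3333)·(-4.3333) + (2.6667)·(2.6667) + (2.6667)·(2.6667) + (-0.3333)·(-0.3333)) / 5 = 51.3333/5 = 10.2667
  S[X_1,X_2] = ((-3.3333)·(2.5) + (2.6667)·(-0.5) + (-4.3333)·(-0.5) + (2.6667)·(-3.5) + (2.6667)·(0.5) + (-0.3333)·(1.5)) / 5 = -16/5 = -3.2
  S[X_2,X_2] = ((2.5)·(2.5) + (-0.5)·(-0.5) + (-0.5)·(-0.5) + (-3.5)·(-3.5) + (0.5)·(0.5) + (1.5)·(1.5)) / 5 = 21.5/5 = 4.3

S is symmetric (S[j,i] = S[i,j]). Assembling:

S = [[10.2667, -3.2],
 [-3.2, 4.3]]


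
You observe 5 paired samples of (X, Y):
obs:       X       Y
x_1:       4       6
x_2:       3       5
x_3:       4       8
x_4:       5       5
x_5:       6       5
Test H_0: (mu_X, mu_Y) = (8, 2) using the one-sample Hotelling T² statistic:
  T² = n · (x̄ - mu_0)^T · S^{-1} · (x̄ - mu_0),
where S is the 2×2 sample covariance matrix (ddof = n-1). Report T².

Step 1 — sample mean vector:
  mean(X) = (4 + 3 + 4 + 5 + 6) / 5 = 22/5 = 4.4
  mean(Y) = (6 + 5 + 8 + 5 + 5) / 5 = 29/5 = 5.8
  x̄ = (4.4, 5.8),  deviation x̄ - mu_0 = (4.4, 5.8) - (8, 2) = (-3.6, 3.8).

Step 2 — sample covariance matrix, S[i,j] = (1/(n-1)) · Σ_k (x_{k,i} - mean_i) · (x_{k,j} - mean_j), divisor n-1 = 4:
  S[X,X] = ((-0.4)·(-0.4) + (-1.4)·(-1.4) + (-0.4)·(-0.4) + (0.6)·(0.6) + (1.6)·(1.6)) / 4 = 5.2/4 = 1.3
  S[X,Y] = ((-0.4)·(0.2) + (-1.4)·(-0.8) + (-0.4)·(2.2) + (0.6)·(-0.8) + (1.6)·(-0.8)) / 4 = -1.6/4 = -0.4
  S[Y,Y] = ((0.2)·(0.2) + (-0.8)·(-0.8) + (2.2)·(2.2) + (-0.8)·(-0.8) + (-0.8)·(-0.8)) / 4 = 6.8/4 = 1.7
  S = [[1.3, -0.4],
 [-0.4, 1.7]].

Step 3 — invert S. det(S) = 1.3·1.7 - (-0.4)² = 2.05.
  S^{-1} = (1/det) · [[d, -b], [-b, a]] = [[0.8293, 0.1951],
 [0.1951, 0.6341]].

Step 4 — quadratic form (x̄ - mu_0)^T · S^{-1} · (x̄ - mu_0):
  S^{-1} · (x̄ - mu_0) = (-2.2439, 1.7073),
  (x̄ - mu_0)^T · [...] = (-3.6)·(-2.2439) + (3.8)·(1.7073) = 14.5659.

Step 5 — scale by n: T² = 5 · 14.5659 = 72.8293.

T² ≈ 72.8293


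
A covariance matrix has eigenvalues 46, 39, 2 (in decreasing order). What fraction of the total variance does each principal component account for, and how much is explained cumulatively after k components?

Step 1 — total variance = trace(Sigma) = Σ λ_i = 46 + 39 + 2 = 87.

Step 2 — fraction explained by component i = λ_i / Σ λ:
  PC1: 46/87 = 0.5287
  PC2: 39/87 = 0.4483
  PC3: 2/87 = 0.023

Step 3 — cumulative fraction after k components = (λ_1 + ... + λ_k) / Σ λ:
  k = 1: 46/87 = 0.5287
  k = 2: (46 + 39)/87 = 85/87 = 0.977
  k = 3: (46 + 39 + 2)/87 = 87/87 = 1

Summary (fraction, with percent):

explained: PC1 0.5287 (52.87%), PC2 0.4483 (44.83%), PC3 0.023 (2.3%);  cumulative: 0.5287, 0.977, 1


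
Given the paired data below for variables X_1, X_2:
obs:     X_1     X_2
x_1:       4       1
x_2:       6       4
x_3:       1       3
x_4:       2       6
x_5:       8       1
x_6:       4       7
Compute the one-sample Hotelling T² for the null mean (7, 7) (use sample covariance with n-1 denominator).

Step 1 — sample mean vector:
  mean(X_1) = (4 + 6 + 1 + 2 + 8 + 4) / 6 = 25/6 = 4.1667
  mean(X_2) = (1 + 4 + 3 + 6 + 1 + 7) / 6 = 22/6 = 3.6667
  x̄ = (4.1667, 3.6667),  deviation x̄ - mu_0 = (4.1667, 3.6667) - (7, 7) = (-2.8333, -3.3333).

Step 2 — sample covariance matrix, S[i,j] = (1/(n-1)) · Σ_k (x_{k,i} - mean_i) · (x_{k,j} - mean_j), divisor n-1 = 5:
  S[X_1,X_1] = ((-0.1667)·(-0.1667) + (1.8333)·(1.8333) + (-3.1667)·(-3.1667) + (-2.1667)·(-2.1667) + (3.8333)·(3.8333) + (-0.1667)·(-0.1667)) / 5 = 32.8333/5 = 6.5667
  S[X_1,X_2] = ((-0.1667)·(-2.6667) + (1.8333)·(0.3333) + (-3.1667)·(-0.6667) + (-2.1667)·(2.3333) + (3.8333)·(-2.6667) + (-0.1667)·(3.3333)) / 5 = -12.6667/5 = -2.5333
  S[X_2,X_2] = ((-2.6667)·(-2.6667) + (0.3333)·(0.3333) + (-0.6667)·(-0.6667) + (2.3333)·(2.3333) + (-2.6667)·(-2.6667) + (3.3333)·(3.3333)) / 5 = 31.3333/5 = 6.2667
  S = [[6.5667, -2.5333],
 [-2.5333, 6.2667]].

Step 3 — invert S. det(S) = 6.5667·6.2667 - (-2.5333)² = 34.7333.
  S^{-1} = (1/det) · [[d, -b], [-b, a]] = [[0.1804, 0.0729],
 [0.0729, 0.1891]].

Step 4 — quadratic form (x̄ - mu_0)^T · S^{-1} · (x̄ - mu_0):
  S^{-1} · (x̄ - mu_0) = (-0.7543, -0.8369),
  (x̄ - mu_0)^T · [...] = (-2.8333)·(-0.7543) + (-3.3333)·(-0.8369) = 4.9267.

Step 5 — scale by n: T² = 6 · 4.9267 = 29.5605.

T² ≈ 29.5605


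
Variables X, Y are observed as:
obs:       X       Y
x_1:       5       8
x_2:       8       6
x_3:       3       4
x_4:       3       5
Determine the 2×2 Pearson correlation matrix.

Step 1 — column means:
  mean(X) = (5 + 8 + 3 + 3) / 4 = 19/4 = 4.75
  mean(Y) = (8 + 6 + 4 + 5) / 4 = 23/4 = 5.75

Step 2 — sample variances and covariances s[i,j] = (1/(n-1)) · Σ_k (x_{k,i} - mean_i) · (x_{k,j} - mean_j), with n-1 = 3:
  s[X,X] = ((0.25)·(0.25) + (3.25)·(3.25) + (-1.75)·(-1.75) + (-1.75)·(-1.75)) / 3 = 16.75/3 = 5.5833
  s[X,Y] = ((0.25)·(2.25) + (3.25)·(0.25) + (-1.75)·(-1.75) + (-1.75)·(-0.75)) / 3 = 5.75/3 = 1.9167
  s[Y,Y] = ((2.25)·(2.25) + (0.25)·(0.25) + (-1.75)·(-1.75) + (-0.75)·(-0.75)) / 3 = 8.75/3 = 2.9167
  Sample standard deviations s_i = √(s[i,i]):
  s(X) = √(5.5833) = 2.3629
  s(Y) = √(2.9167) = 1.7078

Step 3 — r_{ij} = s_{ij} / (s_i · s_j):
  r[X,X] = 1 (diagonal).
  r[X,Y] = 1.9167 / (2.3629 · 1.7078) = 1.9167 / 4.0354 = 0.475
  r[Y,Y] = 1 (diagonal).

R is symmetric with unit diagonal. Assembling:

R = [[1, 0.475],
 [0.475, 1]]


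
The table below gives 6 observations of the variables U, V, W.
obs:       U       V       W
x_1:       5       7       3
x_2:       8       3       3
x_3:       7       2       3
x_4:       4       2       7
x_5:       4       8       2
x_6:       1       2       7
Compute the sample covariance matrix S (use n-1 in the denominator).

Step 1 — column means:
  mean(U) = (5 + 8 + 7 + 4 + 4 + 1) / 6 = 29/6 = 4.8333
  mean(V) = (7 + 3 + 2 + 2 + 8 + 2) / 6 = 24/6 = 4
  mean(W) = (3 + 3 + 3 + 7 + 2 + 7) / 6 = 25/6 = 4.1667

Step 2 — sample covariance S[i,j] = (1/(n-1)) · Σ_k (x_{k,i} - mean_i) · (x_{k,j} - mean_j), with n-1 = 5.
  S[U,U] = ((0.1667)·(0.1667) + (3.1667)·(3.1667) + (2.1667)·(2.1667) + (-0.8333)·(-0.8333) + (-0.8333)·(-0.8333) + (-3.8333)·(-3.8333)) / 5 = 30.8333/5 = 6.1667
  S[U,V] = ((0.1667)·(3) + (3.1667)·(-1) + (2.1667)·(-2) + (-0.8333)·(-2) + (-0.8333)·(4) + (-3.8333)·(-2)) / 5 = -1/5 = -0.2
  S[U,W] = ((0.1667)·(-1.1667) + (3.1667)·(-1.1667) + (2.1667)·(-1.1667) + (-0.8333)·(2.8333) + (-0.8333)·(-2.1667) + (-3.8333)·(2.8333)) / 5 = -17.8333/5 = -3.5667
  S[V,V] = ((3)·(3) + (-1)·(-1) + (-2)·(-2) + (-2)·(-2) + (4)·(4) + (-2)·(-2)) / 5 = 38/5 = 7.6
  S[V,W] = ((3)·(-1.1667) + (-1)·(-1.1667) + (-2)·(-1.1667) + (-2)·(2.8333) + (4)·(-2.1667) + (-2)·(2.8333)) / 5 = -20/5 = -4
  S[W,W] = ((-1.1667)·(-1.1667) + (-1.1667)·(-1.1667) + (-1.1667)·(-1.1667) + (2.8333)·(2.8333) + (-2.1667)·(-2.1667) + (2.8333)·(2.8333)) / 5 = 24.8333/5 = 4.9667

S is symmetric (S[j,i] = S[i,j]). Assembling:

S = [[6.1667, -0.2, -3.5667],
 [-0.2, 7.6, -4],
 [-3.5667, -4, 4.9667]]


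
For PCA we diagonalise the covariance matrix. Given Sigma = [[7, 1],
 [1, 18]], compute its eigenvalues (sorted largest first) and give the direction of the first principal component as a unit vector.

Step 1 — characteristic polynomial of 2×2 Sigma:
  det(Sigma - λI) = λ² - trace · λ + det = 0.
  trace = 7 + 18 = 25, det = 7·18 - (1)² = 125.
Step 2 — discriminant:
  Δ = trace² - 4·det = 625 - 500 = 125.
Step 3 — eigenvalues:
  λ = (trace ± √Δ)/2 = (25 ± 11.1803)/2,
  λ_1 = 18.0902,  λ_2 = 6.9098.

Step 4 — unit eigenvector for λ_1: solve (Sigma - λ_1 I)v = 0. First row:
  (7 - 18.0902)·v_x + (1)·v_y = 0, i.e. (-11.0902)·v_x + (1)·v_y = 0,
  so v ∝ (b, λ_1 - a) = (1, 11.0902) = u.
  ||u|| = √((1)² + (11.0902)²) = √(123.9919) ≈ 11.1352,
  v_1 = u/||u|| ≈ (0.0898, 0.996) (||v_1|| = 1).

λ_1 = 18.0902,  λ_2 = 6.9098;  v_1 ≈ (0.0898, 0.996)


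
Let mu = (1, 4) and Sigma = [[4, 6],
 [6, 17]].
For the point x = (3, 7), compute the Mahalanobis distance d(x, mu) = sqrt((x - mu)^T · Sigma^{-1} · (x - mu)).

Step 1 — centre the observation: (x - mu) = (2, 3).

Step 2 — invert Sigma. det(Sigma) = 4·17 - (6)² = 32.
  Sigma^{-1} = (1/det) · [[d, -b], [-b, a]] = [[0.5312, -0.1875],
 [-0.1875, 0.125]].

Step 3 — form the quadratic (x - mu)^T · Sigma^{-1} · (x - mu):
  Sigma^{-1} · (x - mu) = (0.5, 0).
  (x - mu)^T · [Sigma^{-1} · (x - mu)] = (2)·(0.5) + (3)·(0) = 1.

Step 4 — take square root: d = √(1) ≈ 1.

d(x, mu) = √(1) ≈ 1


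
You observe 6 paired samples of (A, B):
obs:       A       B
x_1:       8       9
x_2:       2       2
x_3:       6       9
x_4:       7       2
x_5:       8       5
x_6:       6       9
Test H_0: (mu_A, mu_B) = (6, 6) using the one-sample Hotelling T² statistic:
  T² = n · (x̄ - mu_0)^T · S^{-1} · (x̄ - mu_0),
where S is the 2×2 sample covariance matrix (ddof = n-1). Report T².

Step 1 — sample mean vector:
  mean(A) = (8 + 2 + 6 + 7 + 8 + 6) / 6 = 37/6 = 6.1667
  mean(B) = (9 + 2 + 9 + 2 + 5 + 9) / 6 = 36/6 = 6
  x̄ = (6.1667, 6),  deviation x̄ - mu_0 = (6.1667, 6) - (6, 6) = (0.1667, 0).

Step 2 — sample covariance matrix, S[i,j] = (1/(n-1)) · Σ_k (x_{k,i} - mean_i) · (x_{k,j} - mean_j), divisor n-1 = 5:
  S[A,A] = ((1.8333)·(1.8333) + (-4.1667)·(-4.1667) + (-0.1667)·(-0.1667) + (0.8333)·(0.8333) + (1.8333)·(1.8333) + (-0.1667)·(-0.1667)) / 5 = 24.8333/5 = 4.9667
  S[A,B] = ((1.8333)·(3) + (-4.1667)·(-4) + (-0.1667)·(3) + (0.8333)·(-4) + (1.8333)·(-1) + (-0.1667)·(3)) / 5 = 16/5 = 3.2
  S[B,B] = ((3)·(3) + (-4)·(-4) + (3)·(3) + (-4)·(-4) + (-1)·(-1) + (3)·(3)) / 5 = 60/5 = 12
  S = [[4.9667, 3.2],
 [3.2, 12]].

Step 3 — invert S. det(S) = 4.9667·12 - (3.2)² = 49.36.
  S^{-1} = (1/det) · [[d, -b], [-b, a]] = [[0.2431, -0.0648],
 [-0.0648, 0.1006]].

Step 4 — quadratic form (x̄ - mu_0)^T · S^{-1} · (x̄ - mu_0):
  S^{-1} · (x̄ - mu_0) = (0.0405, -0.0108),
  (x̄ - mu_0)^T · [...] = (0.1667)·(0.0405) + (0)·(-0.0108) = 0.0068.

Step 5 — scale by n: T² = 6 · 0.0068 = 0.0405.

T² ≈ 0.0405


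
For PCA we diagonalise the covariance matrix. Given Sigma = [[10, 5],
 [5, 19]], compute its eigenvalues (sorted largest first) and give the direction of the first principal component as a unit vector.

Step 1 — characteristic polynomial of 2×2 Sigma:
  det(Sigma - λI) = λ² - trace · λ + det = 0.
  trace = 10 + 19 = 29, det = 10·19 - (5)² = 165.
Step 2 — discriminant:
  Δ = trace² - 4·det = 841 - 660 = 181.
Step 3 — eigenvalues:
  λ = (trace ± √Δ)/2 = (29 ± 13.4536)/2,
  λ_1 = 21.2268,  λ_2 = 7.7732.

Step 4 — unit eigenvector for λ_1: solve (Sigma - λ_1 I)v = 0. First row:
  (10 - 21.2268)·v_x + (5)·v_y = 0, i.e. (-11.2268)·v_x + (5)·v_y = 0,
  so v ∝ (b, λ_1 - a) = (5, 11.2268) = u.
  ||u|| = √((5)² + (11.2268)²) = √(151.0413) ≈ 12.2899,
  v_1 = u/||u|| ≈ (0.4068, 0.9135) (||v_1|| = 1).

λ_1 = 21.2268,  λ_2 = 7.7732;  v_1 ≈ (0.4068, 0.9135)


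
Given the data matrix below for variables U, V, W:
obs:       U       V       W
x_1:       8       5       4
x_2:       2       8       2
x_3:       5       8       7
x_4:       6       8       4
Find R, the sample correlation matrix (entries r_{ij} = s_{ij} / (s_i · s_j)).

Step 1 — column means:
  mean(U) = (8 + 2 + 5 + 6) / 4 = 21/4 = 5.25
  mean(V) = (5 + 8 + 8 + 8) / 4 = 29/4 = 7.25
  mean(W) = (4 + 2 + 7 + 4) / 4 = 17/4 = 4.25

Step 2 — sample variances and covariances s[i,j] = (1/(n-1)) · Σ_k (x_{k,i} - mean_i) · (x_{k,j} - mean_j), with n-1 = 3:
  s[U,U] = ((2.75)·(2.75) + (-3.25)·(-3.25) + (-0.25)·(-0.25) + (0.75)·(0.75)) / 3 = 18.75/3 = 6.25
  s[U,V] = ((2.75)·(-2.25) + (-3.25)·(0.75) + (-0.25)·(0.75) + (0.75)·(0.75)) / 3 = -8.25/3 = -2.75
  s[U,W] = ((2.75)·(-0.25) + (-3.25)·(-2.25) + (-0.25)·(2.75) + (0.75)·(-0.25)) / 3 = 5.75/3 = 1.9167
  s[V,V] = ((-2.25)·(-2.25) + (0.75)·(0.75) + (0.75)·(0.75) + (0.75)·(0.75)) / 3 = 6.75/3 = 2.25
  s[V,W] = ((-2.25)·(-0.25) + (0.75)·(-2.25) + (0.75)·(2.75) + (0.75)·(-0.25)) / 3 = 0.75/3 = 0.25
  s[W,W] = ((-0.25)·(-0.25) + (-2.25)·(-2.25) + (2.75)·(2.75) + (-0.25)·(-0.25)) / 3 = 12.75/3 = 4.25
  Sample standard deviations s_i = √(s[i,i]):
  s(U) = √(6.25) = 2.5
  s(V) = √(2.25) = 1.5
  s(W) = √(4.25) = 2.0616

Step 3 — r_{ij} = s_{ij} / (s_i · s_j):
  r[U,U] = 1 (diagonal).
  r[U,V] = -2.75 / (2.5 · 1.5) = -2.75 / 3.75 = -0.7333
  r[U,W] = 1.9167 / (2.5 · 2.0616) = 1.9167 / 5.1539 = 0.3719
  r[V,V] = 1 (diagonal).
  r[V,W] = 0.25 / (1.5 · 2.0616) = 0.25 / 3.0923 = 0.0808
  r[W,W] = 1 (diagonal).

R is symmetric with unit diagonal. Assembling:

R = [[1, -0.7333, 0.3719],
 [-0.7333, 1, 0.0808],
 [0.3719, 0.0808, 1]]


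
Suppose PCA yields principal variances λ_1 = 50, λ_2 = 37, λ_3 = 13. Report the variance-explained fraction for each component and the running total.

Step 1 — total variance = trace(Sigma) = Σ λ_i = 50 + 37 + 13 = 100.

Step 2 — fraction explained by component i = λ_i / Σ λ:
  PC1: 50/100 = 0.5
  PC2: 37/100 = 0.37
  PC3: 13/100 = 0.13

Step 3 — cumulative fraction after k components = (λ_1 + ... + λ_k) / Σ λ:
  k = 1: 50/100 = 0.5
  k = 2: (50 + 37)/100 = 87/100 = 0.87
  k = 3: (50 + 37 + 13)/100 = 100/100 = 1

Summary (fraction, with percent):

explained: PC1 0.5 (50%), PC2 0.37 (37%), PC3 0.13 (13%);  cumulative: 0.5, 0.87, 1


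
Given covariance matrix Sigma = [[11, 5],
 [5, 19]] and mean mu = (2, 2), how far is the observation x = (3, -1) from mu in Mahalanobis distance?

Step 1 — centre the observation: (x - mu) = (1, -3).

Step 2 — invert Sigma. det(Sigma) = 11·19 - (5)² = 184.
  Sigma^{-1} = (1/det) · [[d, -b], [-b, a]] = [[0.1033, -0.0272],
 [-0.0272, 0.0598]].

Step 3 — form the quadratic (x - mu)^T · Sigma^{-1} · (x - mu):
  Sigma^{-1} · (x - mu) = (0.1848, -0.2065).
  (x - mu)^T · [Sigma^{-1} · (x - mu)] = (1)·(0.1848) + (-3)·(-0.2065) = 0.8043.

Step 4 — take square root: d = √(0.8043) ≈ 0.8969.

d(x, mu) = √(0.8043) ≈ 0.8969


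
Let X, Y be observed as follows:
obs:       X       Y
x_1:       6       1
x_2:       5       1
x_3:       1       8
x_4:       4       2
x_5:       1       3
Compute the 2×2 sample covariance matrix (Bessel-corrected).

Step 1 — column means:
  mean(X) = (6 + 5 + 1 + 4 + 1) / 5 = 17/5 = 3.4
  mean(Y) = (1 + 1 + 8 + 2 + 3) / 5 = 15/5 = 3

Step 2 — sample covariance S[i,j] = (1/(n-1)) · Σ_k (x_{k,i} - mean_i) · (x_{k,j} - mean_j), with n-1 = 4.
  S[X,X] = ((2.6)·(2.6) + (1.6)·(1.6) + (-2.4)·(-2.4) + (0.6)·(0.6) + (-2.4)·(-2.4)) / 4 = 21.2/4 = 5.3
  S[X,Y] = ((2.6)·(-2) + (1.6)·(-2) + (-2.4)·(5) + (0.6)·(-1) + (-2.4)·(0)) / 4 = -21/4 = -5.25
  S[Y,Y] = ((-2)·(-2) + (-2)·(-2) + (5)·(5) + (-1)·(-1) + (0)·(0)) / 4 = 34/4 = 8.5

S is symmetric (S[j,i] = S[i,j]). Assembling:

S = [[5.3, -5.25],
 [-5.25, 8.5]]


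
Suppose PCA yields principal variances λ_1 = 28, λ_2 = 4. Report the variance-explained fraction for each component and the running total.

Step 1 — total variance = trace(Sigma) = Σ λ_i = 28 + 4 = 32.

Step 2 — fraction explained by component i = λ_i / Σ λ:
  PC1: 28/32 = 0.875
  PC2: 4/32 = 0.125

Step 3 — cumulative fraction after k components = (λ_1 + ... + λ_k) / Σ λ:
  k = 1: 28/32 = 0.875
  k = 2: (28 + 4)/32 = 32/32 = 1

Summary (fraction, with percent):

explained: PC1 0.875 (87.5%), PC2 0.125 (12.5%);  cumulative: 0.875, 1


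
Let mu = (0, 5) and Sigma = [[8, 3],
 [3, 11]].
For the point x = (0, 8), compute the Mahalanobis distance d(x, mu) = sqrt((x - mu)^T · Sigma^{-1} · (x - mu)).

Step 1 — centre the observation: (x - mu) = (0, 3).

Step 2 — invert Sigma. det(Sigma) = 8·11 - (3)² = 79.
  Sigma^{-1} = (1/det) · [[d, -b], [-b, a]] = [[0.1392, -0.038],
 [-0.038, 0.1013]].

Step 3 — form the quadratic (x - mu)^T · Sigma^{-1} · (x - mu):
  Sigma^{-1} · (x - mu) = (-0.1139, 0.3038).
  (x - mu)^T · [Sigma^{-1} · (x - mu)] = (0)·(-0.1139) + (3)·(0.3038) = 0.9114.

Step 4 — take square root: d = √(0.9114) ≈ 0.9547.

d(x, mu) = √(0.9114) ≈ 0.9547


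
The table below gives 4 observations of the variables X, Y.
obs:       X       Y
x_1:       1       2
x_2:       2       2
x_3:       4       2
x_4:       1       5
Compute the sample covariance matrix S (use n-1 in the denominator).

Step 1 — column means:
  mean(X) = (1 + 2 + 4 + 1) / 4 = 8/4 = 2
  mean(Y) = (2 + 2 + 2 + 5) / 4 = 11/4 = 2.75

Step 2 — sample covariance S[i,j] = (1/(n-1)) · Σ_k (x_{k,i} - mean_i) · (x_{k,j} - mean_j), with n-1 = 3.
  S[X,X] = ((-1)·(-1) + (0)·(0) + (2)·(2) + (-1)·(-1)) / 3 = 6/3 = 2
  S[X,Y] = ((-1)·(-0.75) + (0)·(-0.75) + (2)·(-0.75) + (-1)·(2.25)) / 3 = -3/3 = -1
  S[Y,Y] = ((-0.75)·(-0.75) + (-0.75)·(-0.75) + (-0.75)·(-0.75) + (2.25)·(2.25)) / 3 = 6.75/3 = 2.25

S is symmetric (S[j,i] = S[i,j]). Assembling:

S = [[2, -1],
 [-1, 2.25]]


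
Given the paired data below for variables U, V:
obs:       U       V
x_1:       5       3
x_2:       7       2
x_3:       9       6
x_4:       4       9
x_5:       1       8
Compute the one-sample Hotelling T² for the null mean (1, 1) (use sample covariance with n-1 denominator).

Step 1 — sample mean vector:
  mean(U) = (5 + 7 + 9 + 4 + 1) / 5 = 26/5 = 5.2
  mean(V) = (3 + 2 + 6 + 9 + 8) / 5 = 28/5 = 5.6
  x̄ = (5.2, 5.6),  deviation x̄ - mu_0 = (5.2, 5.6) - (1, 1) = (4.2, 4.6).

Step 2 — sample covariance matrix, S[i,j] = (1/(n-1)) · Σ_k (x_{k,i} - mean_i) · (x_{k,j} - mean_j), divisor n-1 = 4:
  S[U,U] = ((-0.2)·(-0.2) + (1.8)·(1.8) + (3.8)·(3.8) + (-1.2)·(-1.2) + (-4.2)·(-4.2)) / 4 = 36.8/4 = 9.2
  S[U,V] = ((-0.2)·(-2.6) + (1.8)·(-3.6) + (3.8)·(0.4) + (-1.2)·(3.4) + (-4.2)·(2.4)) / 4 = -18.6/4 = -4.65
  S[V,V] = ((-2.6)·(-2.6) + (-3.6)·(-3.6) + (0.4)·(0.4) + (3.4)·(3.4) + (2.4)·(2.4)) / 4 = 37.2/4 = 9.3
  S = [[9.2, -4.65],
 [-4.65, 9.3]].

Step 3 — invert S. det(S) = 9.2·9.3 - (-4.65)² = 63.9375.
  S^{-1} = (1/det) · [[d, -b], [-b, a]] = [[0.1455, 0.0727],
 [0.0727, 0.1439]].

Step 4 — quadratic form (x̄ - mu_0)^T · S^{-1} · (x̄ - mu_0):
  S^{-1} · (x̄ - mu_0) = (0.9455, 0.9674),
  (x̄ - mu_0)^T · [...] = (4.2)·(0.9455) + (4.6)·(0.9674) = 8.4207.

Step 5 — scale by n: T² = 5 · 8.4207 = 42.1036.

T² ≈ 42.1036


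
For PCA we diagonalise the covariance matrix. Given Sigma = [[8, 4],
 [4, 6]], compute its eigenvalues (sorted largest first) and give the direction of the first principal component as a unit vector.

Step 1 — characteristic polynomial of 2×2 Sigma:
  det(Sigma - λI) = λ² - trace · λ + det = 0.
  trace = 8 + 6 = 14, det = 8·6 - (4)² = 32.
Step 2 — discriminant:
  Δ = trace² - 4·det = 196 - 128 = 68.
Step 3 — eigenvalues:
  λ = (trace ± √Δ)/2 = (14 ± 8.2462)/2,
  λ_1 = 11.1231,  λ_2 = 2.8769.

Step 4 — unit eigenvector for λ_1: solve (Sigma - λ_1 I)v = 0. First row:
  (8 - 11.1231)·v_x + (4)·v_y = 0, i.e. (-3.1231)·v_x + (4)·v_y = 0,
  so v ∝ (b, λ_1 - a) = (4, 3.1231) = u.
  ||u|| = √((4)² + (3.1231)²) = √(25.7538) ≈ 5.0748,
  v_1 = u/||u|| ≈ (0.7882, 0.6154) (||v_1|| = 1).

λ_1 = 11.1231,  λ_2 = 2.8769;  v_1 ≈ (0.7882, 0.6154)


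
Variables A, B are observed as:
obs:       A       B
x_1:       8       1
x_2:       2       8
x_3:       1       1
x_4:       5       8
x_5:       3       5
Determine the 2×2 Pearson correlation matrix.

Step 1 — column means:
  mean(A) = (8 + 2 + 1 + 5 + 3) / 5 = 19/5 = 3.8
  mean(B) = (1 + 8 + 1 + 8 + 5) / 5 = 23/5 = 4.6

Step 2 — sample variances and covariances s[i,j] = (1/(n-1)) · Σ_k (x_{k,i} - mean_i) · (x_{k,j} - mean_j), with n-1 = 4:
  s[A,A] = ((4.2)·(4.2) + (-1.8)·(-1.8) + (-2.8)·(-2.8) + (1.2)·(1.2) + (-0.8)·(-0.8)) / 4 = 30.8/4 = 7.7
  s[A,B] = ((4.2)·(-3.6) + (-1.8)·(3.4) + (-2.8)·(-3.6) + (1.2)·(3.4) + (-0.8)·(0.4)) / 4 = -7.4/4 = -1.85
  s[B,B] = ((-3.6)·(-3.6) + (3.4)·(3.4) + (-3.6)·(-3.6) + (3.4)·(3.4) + (0.4)·(0.4)) / 4 = 49.2/4 = 12.3
  Sample standard deviations s_i = √(s[i,i]):
  s(A) = √(7.7) = 2.7749
  s(B) = √(12.3) = 3.5071

Step 3 — r_{ij} = s_{ij} / (s_i · s_j):
  r[A,A] = 1 (diagonal).
  r[A,B] = -1.85 / (2.7749 · 3.5071) = -1.85 / 9.7319 = -0.1901
  r[B,B] = 1 (diagonal).

R is symmetric with unit diagonal. Assembling:

R = [[1, -0.1901],
 [-0.1901, 1]]
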